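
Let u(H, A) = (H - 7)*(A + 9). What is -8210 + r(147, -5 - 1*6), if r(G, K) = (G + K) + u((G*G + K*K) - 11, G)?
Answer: 3378998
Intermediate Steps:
u(H, A) = (-7 + H)*(9 + A)
r(G, K) = -162 + K - 6*G + 9*G² + 9*K² + G*(-11 + G² + K²) (r(G, K) = (G + K) + (-63 - 7*G + 9*((G*G + K*K) - 11) + G*((G*G + K*K) - 11)) = (G + K) + (-63 - 7*G + 9*((G² + K²) - 11) + G*((G² + K²) - 11)) = (G + K) + (-63 - 7*G + 9*(-11 + G² + K²) + G*(-11 + G² + K²)) = (G + K) + (-63 - 7*G + (-99 + 9*G² + 9*K²) + G*(-11 + G² + K²)) = (G + K) + (-162 - 7*G + 9*G² + 9*K² + G*(-11 + G² + K²)) = -162 + K - 6*G + 9*G² + 9*K² + G*(-11 + G² + K²))
-8210 + r(147, -5 - 1*6) = -8210 + (-162 + (-5 - 1*6) + 147³ - 17*147 + 9*147² + 9*(-5 - 1*6)² + 147*(-5 - 1*6)²) = -8210 + (-162 + (-5 - 6) + 3176523 - 2499 + 9*21609 + 9*(-5 - 6)² + 147*(-5 - 6)²) = -8210 + (-162 - 11 + 3176523 - 2499 + 194481 + 9*(-11)² + 147*(-11)²) = -8210 + (-162 - 11 + 3176523 - 2499 + 194481 + 9*121 + 147*121) = -8210 + (-162 - 11 + 3176523 - 2499 + 194481 + 1089 + 17787) = -8210 + 3387208 = 3378998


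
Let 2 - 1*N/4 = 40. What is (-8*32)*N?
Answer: 38912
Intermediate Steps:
N = -152 (N = 8 - 4*40 = 8 - 160 = -152)
(-8*32)*N = -8*32*(-152) = -256*(-152) = 38912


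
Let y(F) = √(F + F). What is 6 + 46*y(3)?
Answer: 6 + 46*√6 ≈ 118.68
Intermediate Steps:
y(F) = √2*√F (y(F) = √(2*F) = √2*√F)
6 + 46*y(3) = 6 + 46*(√2*√3) = 6 + 46*√6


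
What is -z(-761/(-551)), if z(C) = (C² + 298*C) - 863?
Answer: 136473864/303601 ≈ 449.52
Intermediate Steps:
z(C) = -863 + C² + 298*C
-z(-761/(-551)) = -(-863 + (-761/(-551))² + 298*(-761/(-551))) = -(-863 + (-761*(-1/551))² + 298*(-761*(-1/551))) = -(-863 + (761/551)² + 298*(761/551)) = -(-863 + 579121/303601 + 226778/551) = -1*(-136473864/303601) = 136473864/303601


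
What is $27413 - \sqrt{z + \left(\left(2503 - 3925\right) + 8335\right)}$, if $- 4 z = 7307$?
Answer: $27413 - \frac{\sqrt{20345}}{2} \approx 27342.0$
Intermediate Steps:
$z = - \frac{7307}{4}$ ($z = \left(- \frac{1}{4}\right) 7307 = - \frac{7307}{4} \approx -1826.8$)
$27413 - \sqrt{z + \left(\left(2503 - 3925\right) + 8335\right)} = 27413 - \sqrt{- \frac{7307}{4} + \left(\left(2503 - 3925\right) + 8335\right)} = 27413 - \sqrt{- \frac{7307}{4} + \left(-1422 + 8335\right)} = 27413 - \sqrt{- \frac{7307}{4} + 6913} = 27413 - \sqrt{\frac{20345}{4}} = 27413 - \frac{\sqrt{20345}}{2}$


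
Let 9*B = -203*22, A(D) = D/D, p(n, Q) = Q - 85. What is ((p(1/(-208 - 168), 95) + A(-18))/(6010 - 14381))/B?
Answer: 9/3398626 ≈ 2.6481e-6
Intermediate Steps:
p(n, Q) = -85 + Q
A(D) = 1
B = -4466/9 (B = (-203*22)/9 = (1/9)*(-4466) = -4466/9 ≈ -496.22)
((p(1/(-208 - 168), 95) + A(-18))/(6010 - 14381))/B = (((-85 + 95) + 1)/(6010 - 14381))/(-4466/9) = ((10 + 1)/(-8371))*(-9/4466) = (11*(-1/8371))*(-9/4466) = -1/761*(-9/4466) = 9/3398626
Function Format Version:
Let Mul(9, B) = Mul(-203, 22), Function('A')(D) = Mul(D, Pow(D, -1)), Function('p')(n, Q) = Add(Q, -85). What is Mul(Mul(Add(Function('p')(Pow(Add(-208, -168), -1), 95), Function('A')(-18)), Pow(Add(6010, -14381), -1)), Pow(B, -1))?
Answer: Rational(9, 3398626) ≈ 2.6481e-6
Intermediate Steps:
Function('p')(n, Q) = Add(-85, Q)
Function('A')(D) = 1
B = Rational(-4466, 9) (B = Mul(Rational(1, 9), Mul(-203, 22)) = Mul(Rational(1, 9), -4466) = Rational(-4466, 9) ≈ -496.22)
Mul(Mul(Add(Function('p')(Pow(Add(-208, -168), -1), 95), Function('A')(-18)), Pow(Add(6010, -14381), -1)), Pow(B, -1)) = Mul(Mul(Add(Add(-85, 95), 1), Pow(Add(6010, -14381), -1)), Pow(Rational(-4466, 9), -1)) = Mul(Mul(Add(10, 1), Pow(-8371, -1)), Rational(-9, 4466)) = Mul(Mul(11, Rational(-1, 8371)), Rational(-9, 4466)) = Mul(Rational(-1, 761), Rational(-9, 4466)) = Rational(9, 3398626)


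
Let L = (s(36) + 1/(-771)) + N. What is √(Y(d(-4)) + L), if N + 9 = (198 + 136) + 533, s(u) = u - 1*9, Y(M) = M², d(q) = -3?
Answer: √531429483/771 ≈ 29.900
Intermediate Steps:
s(u) = -9 + u (s(u) = u - 9 = -9 + u)
N = 858 (N = -9 + ((198 + 136) + 533) = -9 + (334 + 533) = -9 + 867 = 858)
L = 682334/771 (L = ((-9 + 36) + 1/(-771)) + 858 = (27 - 1/771) + 858 = 20816/771 + 858 = 682334/771 ≈ 885.00)
√(Y(d(-4)) + L) = √((-3)² + 682334/771) = √(9 + 682334/771) = √(689273/771) = √531429483/771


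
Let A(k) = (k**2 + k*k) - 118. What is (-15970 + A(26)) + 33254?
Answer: 18518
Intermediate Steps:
A(k) = -118 + 2*k**2 (A(k) = (k**2 + k**2) - 118 = 2*k**2 - 118 = -118 + 2*k**2)
(-15970 + A(26)) + 33254 = (-15970 + (-118 + 2*26**2)) + 33254 = (-15970 + (-118 + 2*676)) + 33254 = (-15970 + (-118 + 1352)) + 33254 = (-15970 + 1234) + 33254 = -14736 + 33254 = 18518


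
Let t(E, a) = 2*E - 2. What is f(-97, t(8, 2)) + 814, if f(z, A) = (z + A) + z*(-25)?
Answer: 3156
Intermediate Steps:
t(E, a) = -2 + 2*E
f(z, A) = A - 24*z (f(z, A) = (A + z) - 25*z = A - 24*z)
f(-97, t(8, 2)) + 814 = ((-2 + 2*8) - 24*(-97)) + 814 = ((-2 + 16) + 2328) + 814 = (14 + 2328) + 814 = 2342 + 814 = 3156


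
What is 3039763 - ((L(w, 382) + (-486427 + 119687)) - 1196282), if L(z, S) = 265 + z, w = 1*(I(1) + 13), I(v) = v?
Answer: 4602506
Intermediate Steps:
w = 14 (w = 1*(1 + 13) = 1*14 = 14)
3039763 - ((L(w, 382) + (-486427 + 119687)) - 1196282) = 3039763 - (((265 + 14) + (-486427 + 119687)) - 1196282) = 3039763 - ((279 - 366740) - 1196282) = 3039763 - (-366461 - 1196282) = 3039763 - 1*(-1562743) = 3039763 + 1562743 = 4602506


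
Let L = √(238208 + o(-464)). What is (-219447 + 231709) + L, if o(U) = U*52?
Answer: 12262 + 8*√3345 ≈ 12725.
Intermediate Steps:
o(U) = 52*U
L = 8*√3345 (L = √(238208 + 52*(-464)) = √(238208 - 24128) = √214080 = 8*√3345 ≈ 462.69)
(-219447 + 231709) + L = (-219447 + 231709) + 8*√3345 = 12262 + 8*√3345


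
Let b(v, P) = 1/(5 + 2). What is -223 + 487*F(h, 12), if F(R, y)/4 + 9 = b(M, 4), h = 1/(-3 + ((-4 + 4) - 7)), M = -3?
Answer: -122337/7 ≈ -17477.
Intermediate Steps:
b(v, P) = 1/7
h = -1/10 (h = 1/(-3 + (0 - 7)) = 1/(-3 - 7) = 1/(-10) = -1/10 ≈ -0.10000)
F(R, y) = -248/7 (F(R, y) = -36 + 4*(1/7) = -36 + 4/7 = -248/7)
-223 + 487*F(h, 12) = -223 + 487*(-248/7) = -223 - 120776/7 = -122337/7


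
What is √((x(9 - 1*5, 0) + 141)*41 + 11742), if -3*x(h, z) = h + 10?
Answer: √155985/3 ≈ 131.65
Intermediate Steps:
x(h, z) = -10/3 - h/3 (x(h, z) = -(h + 10)/3 = -(10 + h)/3 = -10/3 - h/3)
√((x(9 - 1*5, 0) + 141)*41 + 11742) = √(((-10/3 - (9 - 1*5)/3) + 141)*41 + 11742) = √(((-10/3 - (9 - 5)/3) + 141)*41 + 11742) = √(((-10/3 - ⅓*4) + 141)*41 + 11742) = √(((-10/3 - 4/3) + 141)*41 + 11742) = √((-14/3 + 141)*41 + 11742) = √((409/3)*41 + 11742) = √(16769/3 + 11742) = √(51995/3) = √155985/3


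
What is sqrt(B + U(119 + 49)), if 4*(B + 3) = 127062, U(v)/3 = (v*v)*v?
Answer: sqrt(57026634)/2 ≈ 3775.8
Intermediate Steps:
U(v) = 3*v**3 (U(v) = 3*((v*v)*v) = 3*(v**2*v) = 3*v**3)
B = 63525/2 (B = -3 + (1/4)*127062 = -3 + 63531/2 = 63525/2 ≈ 31763.)
sqrt(B + U(119 + 49)) = sqrt(63525/2 + 3*(119 + 49)**3) = sqrt(63525/2 + 3*168**3) = sqrt(63525/2 + 3*4741632) = sqrt(63525/2 + 14224896) = sqrt(28513317/2) = sqrt(57026634)/2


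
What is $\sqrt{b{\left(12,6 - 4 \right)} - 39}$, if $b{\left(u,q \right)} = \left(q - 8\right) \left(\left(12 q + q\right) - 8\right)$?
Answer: $7 i \sqrt{3} \approx 12.124 i$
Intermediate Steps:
$b{\left(u,q \right)} = \left(-8 + q\right) \left(-8 + 13 q\right)$ ($b{\left(u,q \right)} = \left(-8 + q\right) \left(13 q - 8\right) = \left(-8 + q\right) \left(-8 + 13 q\right)$)
$\sqrt{b{\left(12,6 - 4 \right)} - 39} = \sqrt{\left(64 - 112 \left(6 - 4\right) + 13 \left(6 - 4\right)^{2}\right) - 39} = \sqrt{\left(64 - 224 + 13 \cdot 2^{2}\right) - 39} = \sqrt{\left(64 - 224 + 13 \cdot 4\right) - 39} = \sqrt{\left(64 - 224 + 52\right) - 39} = \sqrt{-108 - 39} = \sqrt{-147} = 7 i \sqrt{3}$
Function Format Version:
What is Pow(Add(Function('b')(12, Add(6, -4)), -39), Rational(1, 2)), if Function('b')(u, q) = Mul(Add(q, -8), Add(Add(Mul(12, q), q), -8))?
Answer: Mul(7, I, Pow(3, Rational(1, 2))) ≈ Mul(12.124, I)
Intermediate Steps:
Function('b')(u, q) = Mul(Add(-8, q), Add(-8, Mul(13, q))) (Function('b')(u, q) = Mul(Add(-8, q), Add(Mul(13, q), -8)) = Mul(Add(-8, q), Add(-8, Mul(13, q))))
Pow(Add(Function('b')(12, Add(6, -4)), -39), Rational(1, 2)) = Pow(Add(Add(64, Mul(-112, Add(6, -4)), Mul(13, Pow(Add(6, -4), 2))), -39), Rational(1, 2)) = Pow(Add(Add(64, Mul(-112, 2), Mul(13, Pow(2, 2))), -39), Rational(1, 2)) = Pow(Add(Add(64, -224, Mul(13, 4)), -39), Rational(1, 2)) = Pow(Add(Add(64, -224, 52), -39), Rational(1, 2)) = Pow(Add(-108, -39), Rational(1, 2)) = Pow(-147, Rational(1, 2)) = Mul(7, I, Pow(3, Rational(1, 2)))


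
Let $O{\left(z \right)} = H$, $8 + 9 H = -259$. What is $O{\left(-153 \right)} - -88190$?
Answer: $\frac{264481}{3} \approx 88160.0$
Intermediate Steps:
$H = - \frac{89}{3}$ ($H = - \frac{8}{9} + \frac{1}{9} \left(-259\right) = - \frac{8}{9} - \frac{259}{9} = - \frac{89}{3} \approx -29.667$)
$O{\left(z \right)} = - \frac{89}{3}$
$O{\left(-153 \right)} - -88190 = - \frac{89}{3} - -88190 = - \frac{89}{3} + \left(-93453 + 181643\right) = - \frac{89}{3} + 88190 = \frac{264481}{3}$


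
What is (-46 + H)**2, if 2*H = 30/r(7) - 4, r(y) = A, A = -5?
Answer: 2601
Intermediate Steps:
r(y) = -5
H = -5 (H = (30/(-5) - 4)/2 = (30*(-1/5) - 4)/2 = (-6 - 4)/2 = (1/2)*(-10) = -5)
(-46 + H)**2 = (-46 - 5)**2 = (-51)**2 = 2601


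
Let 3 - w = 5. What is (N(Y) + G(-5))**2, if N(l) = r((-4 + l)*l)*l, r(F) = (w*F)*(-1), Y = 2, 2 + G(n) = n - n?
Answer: 324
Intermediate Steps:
w = -2 (w = 3 - 1*5 = 3 - 5 = -2)
G(n) = -2 (G(n) = -2 + (n - n) = -2 + 0 = -2)
r(F) = 2*F (r(F) = -2*F*(-1) = 2*F)
N(l) = 2*l**2*(-4 + l) (N(l) = (2*((-4 + l)*l))*l = (2*(l*(-4 + l)))*l = (2*l*(-4 + l))*l = 2*l**2*(-4 + l))
(N(Y) + G(-5))**2 = (2*2**2*(-4 + 2) - 2)**2 = (2*4*(-2) - 2)**2 = (-16 - 2)**2 = (-18)**2 = 324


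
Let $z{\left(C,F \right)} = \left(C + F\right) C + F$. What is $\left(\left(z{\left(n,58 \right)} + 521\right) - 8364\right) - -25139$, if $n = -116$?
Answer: $24082$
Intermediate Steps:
$z{\left(C,F \right)} = F + C \left(C + F\right)$ ($z{\left(C,F \right)} = C \left(C + F\right) + F = F + C \left(C + F\right)$)
$\left(\left(z{\left(n,58 \right)} + 521\right) - 8364\right) - -25139 = \left(\left(\left(58 + \left(-116\right)^{2} - 6728\right) + 521\right) - 8364\right) - -25139 = \left(\left(\left(58 + 13456 - 6728\right) + 521\right) - 8364\right) + 25139 = \left(\left(6786 + 521\right) - 8364\right) + 25139 = \left(7307 - 8364\right) + 25139 = -1057 + 25139 = 24082$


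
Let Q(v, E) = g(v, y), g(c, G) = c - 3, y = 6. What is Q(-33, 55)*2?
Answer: -72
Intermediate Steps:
g(c, G) = -3 + c
Q(v, E) = -3 + v
Q(-33, 55)*2 = (-3 - 33)*2 = -36*2 = -72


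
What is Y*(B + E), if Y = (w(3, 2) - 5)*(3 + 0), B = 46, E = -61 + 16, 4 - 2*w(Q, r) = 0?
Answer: -9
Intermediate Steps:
w(Q, r) = 2 (w(Q, r) = 2 - ½*0 = 2 + 0 = 2)
E = -45
Y = -9 (Y = (2 - 5)*(3 + 0) = -3*3 = -9)
Y*(B + E) = -9*(46 - 45) = -9*1 = -9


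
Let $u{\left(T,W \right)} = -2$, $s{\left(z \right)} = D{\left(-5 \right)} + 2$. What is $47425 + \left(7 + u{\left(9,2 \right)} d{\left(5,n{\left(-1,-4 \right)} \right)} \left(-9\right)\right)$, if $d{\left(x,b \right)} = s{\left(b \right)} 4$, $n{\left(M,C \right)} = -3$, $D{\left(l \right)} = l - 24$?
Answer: $45488$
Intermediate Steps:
$D{\left(l \right)} = -24 + l$ ($D{\left(l \right)} = l - 24 = -24 + l$)
$s{\left(z \right)} = -27$ ($s{\left(z \right)} = \left(-24 - 5\right) + 2 = -29 + 2 = -27$)
$d{\left(x,b \right)} = -108$ ($d{\left(x,b \right)} = \left(-27\right) 4 = -108$)
$47425 + \left(7 + u{\left(9,2 \right)} d{\left(5,n{\left(-1,-4 \right)} \right)} \left(-9\right)\right) = 47425 + \left(7 - 2 \left(\left(-108\right) \left(-9\right)\right)\right) = 47425 + \left(7 - 1944\right) = 47425 - 1937 = 45488$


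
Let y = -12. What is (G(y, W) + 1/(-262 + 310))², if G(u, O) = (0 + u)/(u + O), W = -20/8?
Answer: 1394761/1937664 ≈ 0.71982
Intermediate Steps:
W = -5/2 (W = -20*⅛ = -5/2 ≈ -2.5000)
G(u, O) = u/(O + u)
(G(y, W) + 1/(-262 + 310))² = (-12/(-5/2 - 12) + 1/(-262 + 310))² = (-12/(-29/2) + 1/48)² = (-12*(-2/29) + 1/48)² = (24/29 + 1/48)² = (1181/1392)² = 1394761/1937664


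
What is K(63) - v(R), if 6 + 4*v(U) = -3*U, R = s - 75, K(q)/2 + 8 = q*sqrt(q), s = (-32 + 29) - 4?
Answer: -76 + 378*sqrt(7) ≈ 924.09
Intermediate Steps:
s = -7 (s = -3 - 4 = -7)
K(q) = -16 + 2*q**(3/2) (K(q) = -16 + 2*(q*sqrt(q)) = -16 + 2*q**(3/2))
R = -82 (R = -7 - 75 = -82)
v(U) = -3/2 - 3*U/4 (v(U) = -3/2 + (-3*U)/4 = -3/2 - 3*U/4)
K(63) - v(R) = (-16 + 2*63**(3/2)) - (-3/2 - 3/4*(-82)) = (-16 + 2*(189*sqrt(7))) - (-3/2 + 123/2) = (-16 + 378*sqrt(7)) - 1*60 = (-16 + 378*sqrt(7)) - 60 = -76 + 378*sqrt(7)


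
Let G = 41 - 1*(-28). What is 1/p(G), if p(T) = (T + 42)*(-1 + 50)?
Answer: 1/5439 ≈ 0.00018386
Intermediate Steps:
G = 69 (G = 41 + 28 = 69)
p(T) = 2058 + 49*T (p(T) = (42 + T)*49 = 2058 + 49*T)
1/p(G) = 1/(2058 + 49*69) = 1/(2058 + 3381) = 1/5439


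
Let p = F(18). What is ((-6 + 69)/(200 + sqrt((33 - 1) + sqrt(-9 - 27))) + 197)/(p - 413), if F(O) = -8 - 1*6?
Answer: (-39463/427 - 197*sqrt(32 + 6*I)/427)/(200 + sqrt(2)*sqrt(16 + 3*I)) ≈ -0.46208 + 1.8415e-6*I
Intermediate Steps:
F(O) = -14 (F(O) = -8 - 6 = -14)
p = -14
((-6 + 69)/(200 + sqrt((33 - 1) + sqrt(-9 - 27))) + 197)/(p - 413) = ((-6 + 69)/(200 + sqrt((33 - 1) + sqrt(-9 - 27))) + 197)/(-14 - 413) = (63/(200 + sqrt(32 + sqrt(-36))) + 197)/(-427) = (63/(200 + sqrt(32 + 6*I)) + 197)*(-1/427) = (197 + 63/(200 + sqrt(32 + 6*I)))*(-1/427) = -197/427 - 9/(61*(200 + sqrt(32 + 6*I)))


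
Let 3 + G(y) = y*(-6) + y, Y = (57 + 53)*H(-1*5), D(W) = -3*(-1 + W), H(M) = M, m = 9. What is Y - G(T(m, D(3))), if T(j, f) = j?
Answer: -502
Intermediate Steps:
D(W) = 3 - 3*W
Y = -550 (Y = (57 + 53)*(-1*5) = 110*(-5) = -550)
G(y) = -3 - 5*y (G(y) = -3 + (y*(-6) + y) = -3 + (-6*y + y) = -3 - 5*y)
Y - G(T(m, D(3))) = -550 - (-3 - 5*9) = -550 - (-3 - 45) = -550 - 1*(-48) = -550 + 48 = -502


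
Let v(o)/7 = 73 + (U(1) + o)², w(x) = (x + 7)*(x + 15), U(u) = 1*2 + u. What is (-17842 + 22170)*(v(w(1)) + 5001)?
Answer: 543765592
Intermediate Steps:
U(u) = 2 + u
w(x) = (7 + x)*(15 + x)
v(o) = 511 + 7*(3 + o)² (v(o) = 7*(73 + ((2 + 1) + o)²) = 7*(73 + (3 + o)²) = 511 + 7*(3 + o)²)
(-17842 + 22170)*(v(w(1)) + 5001) = (-17842 + 22170)*((511 + 7*(3 + (105 + 1² + 22*1))²) + 5001) = 4328*((511 + 7*(3 + (105 + 1 + 22))²) + 5001) = 4328*((511 + 7*(3 + 128)²) + 5001) = 4328*((511 + 7*131²) + 5001) = 4328*((511 + 7*17161) + 5001) = 4328*((511 + 120127) + 5001) = 4328*(120638 + 5001) = 4328*125639 = 543765592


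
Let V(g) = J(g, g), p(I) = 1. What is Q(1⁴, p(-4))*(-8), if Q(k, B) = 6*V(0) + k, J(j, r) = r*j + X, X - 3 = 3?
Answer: -296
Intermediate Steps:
X = 6 (X = 3 + 3 = 6)
J(j, r) = 6 + j*r (J(j, r) = r*j + 6 = j*r + 6 = 6 + j*r)
V(g) = 6 + g² (V(g) = 6 + g*g = 6 + g²)
Q(k, B) = 36 + k (Q(k, B) = 6*(6 + 0²) + k = 6*(6 + 0) + k = 6*6 + k = 36 + k)
Q(1⁴, p(-4))*(-8) = (36 + 1⁴)*(-8) = (36 + 1)*(-8) = 37*(-8) = -296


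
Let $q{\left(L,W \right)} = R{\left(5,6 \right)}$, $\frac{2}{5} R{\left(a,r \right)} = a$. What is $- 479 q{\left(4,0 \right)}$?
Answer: $- \frac{11975}{2} \approx -5987.5$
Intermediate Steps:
$R{\left(a,r \right)} = \frac{5 a}{2}$
$q{\left(L,W \right)} = \frac{25}{2}$ ($q{\left(L,W \right)} = \frac{5}{2} \cdot 5 = \frac{25}{2}$)
$- 479 q{\left(4,0 \right)} = \left(-479\right) \frac{25}{2} = - \frac{11975}{2}$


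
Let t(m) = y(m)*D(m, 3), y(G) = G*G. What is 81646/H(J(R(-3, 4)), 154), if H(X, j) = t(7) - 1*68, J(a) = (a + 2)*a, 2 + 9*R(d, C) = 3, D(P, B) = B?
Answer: 81646/79 ≈ 1033.5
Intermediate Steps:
y(G) = G²
R(d, C) = ⅑ (R(d, C) = -2/9 + (⅑)*3 = -2/9 + ⅓ = ⅑)
J(a) = a*(2 + a) (J(a) = (2 + a)*a = a*(2 + a))
t(m) = 3*m² (t(m) = m²*3 = 3*m²)
H(X, j) = 79 (H(X, j) = 3*7² - 1*68 = 3*49 - 68 = 147 - 68 = 79)
81646/H(J(R(-3, 4)), 154) = 81646/79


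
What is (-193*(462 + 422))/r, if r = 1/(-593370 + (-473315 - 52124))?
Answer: 190882241108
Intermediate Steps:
r = -1/1118809 (r = 1/(-593370 - 525439) = 1/(-1118809) = -1/1118809 ≈ -8.9381e-7)
(-193*(462 + 422))/r = (-193*(462 + 422))/(-1/1118809) = -193*884*(-1118809) = -170612*(-1118809) = 190882241108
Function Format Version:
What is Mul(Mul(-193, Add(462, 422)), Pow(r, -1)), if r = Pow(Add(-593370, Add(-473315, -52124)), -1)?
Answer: 190882241108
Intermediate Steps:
r = Rational(-1, 1118809) (r = Pow(Add(-593370, -525439), -1) = Pow(-1118809, -1) = Rational(-1, 1118809) ≈ -8.9381e-7)
Mul(Mul(-193, Add(462, 422)), Pow(r, -1)) = Mul(Mul(-193, Add(462, 422)), Pow(Rational(-1, 1118809), -1)) = Mul(Mul(-193, 884), -1118809) = Mul(-170612, -1118809) = 190882241108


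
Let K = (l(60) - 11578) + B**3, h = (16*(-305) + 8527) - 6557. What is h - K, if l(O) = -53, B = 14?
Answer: 5977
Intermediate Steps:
h = -2910 (h = (-4880 + 8527) - 6557 = 3647 - 6557 = -2910)
K = -8887 (K = (-53 - 11578) + 14**3 = -11631 + 2744 = -8887)
h - K = -2910 - 1*(-8887) = -2910 + 8887 = 5977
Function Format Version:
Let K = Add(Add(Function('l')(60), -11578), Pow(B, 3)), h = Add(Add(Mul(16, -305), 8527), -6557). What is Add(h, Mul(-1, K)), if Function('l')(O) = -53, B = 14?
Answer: 5977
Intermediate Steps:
h = -2910 (h = Add(Add(-4880, 8527), -6557) = Add(3647, -6557) = -2910)
K = -8887 (K = Add(Add(-53, -11578), Pow(14, 3)) = Add(-11631, 2744) = -8887)
Add(h, Mul(-1, K)) = Add(-2910, Mul(-1, -8887)) = Add(-2910, 8887) = 5977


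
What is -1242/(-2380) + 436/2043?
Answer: 1787543/2431170 ≈ 0.73526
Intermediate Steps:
-1242/(-2380) + 436/2043 = -1242*(-1/2380) + 436*(1/2043) = 621/1190 + 436/2043 = 1787543/2431170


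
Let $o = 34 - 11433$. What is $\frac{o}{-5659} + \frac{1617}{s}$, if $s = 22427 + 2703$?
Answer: $\frac{42229639}{20315810} \approx 2.0787$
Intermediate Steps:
$s = 25130$
$o = -11399$ ($o = 34 - 11433 = -11399$)
$\frac{o}{-5659} + \frac{1617}{s} = - \frac{11399}{-5659} + \frac{1617}{25130} = \left(-11399\right) \left(- \frac{1}{5659}\right) + 1617 \cdot \frac{1}{25130} = \frac{11399}{5659} + \frac{231}{3590} = \frac{42229639}{20315810}$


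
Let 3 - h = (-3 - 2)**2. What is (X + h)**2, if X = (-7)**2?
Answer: 729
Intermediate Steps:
h = -22 (h = 3 - (-3 - 2)**2 = 3 - 1*(-5)**2 = 3 - 1*25 = 3 - 25 = -22)
X = 49
(X + h)**2 = (49 - 22)**2 = 27**2 = 729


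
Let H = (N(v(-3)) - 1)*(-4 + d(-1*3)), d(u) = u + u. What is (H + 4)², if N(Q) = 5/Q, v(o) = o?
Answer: 8464/9 ≈ 940.44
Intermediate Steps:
d(u) = 2*u
H = 80/3 (H = (5/(-3) - 1)*(-4 + 2*(-1*3)) = (5*(-⅓) - 1)*(-4 + 2*(-3)) = (-5/3 - 1)*(-4 - 6) = -8/3*(-10) = 80/3 ≈ 26.667)
(H + 4)² = (80/3 + 4)² = (92/3)² = 8464/9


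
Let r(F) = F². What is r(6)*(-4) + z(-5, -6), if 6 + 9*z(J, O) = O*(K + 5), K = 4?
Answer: -452/3 ≈ -150.67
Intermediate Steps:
z(J, O) = -⅔ + O (z(J, O) = -⅔ + (O*(4 + 5))/9 = -⅔ + (O*9)/9 = -⅔ + (9*O)/9 = -⅔ + O)
r(6)*(-4) + z(-5, -6) = 6²*(-4) + (-⅔ - 6) = 36*(-4) - 20/3 = -144 - 20/3 = -452/3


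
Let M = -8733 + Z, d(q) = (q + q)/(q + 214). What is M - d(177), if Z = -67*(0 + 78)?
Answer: -5458323/391 ≈ -13960.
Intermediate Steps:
Z = -5226 (Z = -67*78 = -5226)
d(q) = 2*q/(214 + q) (d(q) = (2*q)/(214 + q) = 2*q/(214 + q))
M = -13959 (M = -8733 - 5226 = -13959)
M - d(177) = -13959 - 2*177/(214 + 177) = -13959 - 2*177/391 = -13959 - 1*354/391 = -13959 - 354/391 = -5458323/391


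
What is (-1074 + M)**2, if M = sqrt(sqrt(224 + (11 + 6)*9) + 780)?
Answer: (1074 - sqrt(780 + sqrt(377)))**2 ≈ 1.0935e+6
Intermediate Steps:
M = sqrt(780 + sqrt(377)) (M = sqrt(sqrt(224 + 17*9) + 780) = sqrt(sqrt(224 + 153) + 780) = sqrt(sqrt(377) + 780) = sqrt(780 + sqrt(377)) ≈ 28.274)
(-1074 + M)**2 = (-1074 + sqrt(780 + sqrt(377)))**2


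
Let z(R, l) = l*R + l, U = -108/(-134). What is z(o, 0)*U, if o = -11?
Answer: 0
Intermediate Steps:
U = 54/67 (U = -108*(-1/134) = 54/67 ≈ 0.80597)
z(R, l) = l + R*l (z(R, l) = R*l + l = l + R*l)
z(o, 0)*U = (0*(1 - 11))*(54/67) = (0*(-10))*(54/67) = 0*(54/67) = 0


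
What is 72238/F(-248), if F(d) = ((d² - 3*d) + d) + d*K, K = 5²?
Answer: 36119/27900 ≈ 1.2946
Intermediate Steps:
K = 25
F(d) = d² + 23*d (F(d) = ((d² - 3*d) + d) + d*25 = (d² - 2*d) + 25*d = d² + 23*d)
72238/F(-248) = 72238/((-248*(23 - 248))) = 72238/((-248*(-225))) = 72238/55800 = 72238*(1/55800) = 36119/27900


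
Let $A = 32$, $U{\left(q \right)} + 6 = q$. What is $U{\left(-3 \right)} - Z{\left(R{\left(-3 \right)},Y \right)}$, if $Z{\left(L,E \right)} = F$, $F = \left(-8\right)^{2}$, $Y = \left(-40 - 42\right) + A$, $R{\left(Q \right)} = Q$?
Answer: $-73$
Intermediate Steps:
$U{\left(q \right)} = -6 + q$
$Y = -50$ ($Y = \left(-40 - 42\right) + 32 = -82 + 32 = -50$)
$F = 64$
$Z{\left(L,E \right)} = 64$
$U{\left(-3 \right)} - Z{\left(R{\left(-3 \right)},Y \right)} = \left(-6 - 3\right) - 64 = -9 - 64 = -73$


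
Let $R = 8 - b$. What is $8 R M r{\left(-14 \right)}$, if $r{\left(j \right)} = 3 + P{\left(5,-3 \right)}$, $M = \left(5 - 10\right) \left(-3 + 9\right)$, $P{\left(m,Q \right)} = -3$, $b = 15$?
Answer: $0$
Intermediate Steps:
$M = -30$ ($M = \left(-5\right) 6 = -30$)
$R = -7$ ($R = 8 - 15 = -7$)
$r{\left(j \right)} = 0$ ($r{\left(j \right)} = 3 - 3 = 0$)
$8 R M r{\left(-14 \right)} = 8 \left(-7\right) \left(-30\right) 0 = \left(-56\right) \left(-30\right) 0 = 1680 \cdot 0 = 0$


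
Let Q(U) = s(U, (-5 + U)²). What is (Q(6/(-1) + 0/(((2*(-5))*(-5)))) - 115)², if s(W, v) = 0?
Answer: 13225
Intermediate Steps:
Q(U) = 0
(Q(6/(-1) + 0/(((2*(-5))*(-5)))) - 115)² = (0 - 115)² = (-115)² = 13225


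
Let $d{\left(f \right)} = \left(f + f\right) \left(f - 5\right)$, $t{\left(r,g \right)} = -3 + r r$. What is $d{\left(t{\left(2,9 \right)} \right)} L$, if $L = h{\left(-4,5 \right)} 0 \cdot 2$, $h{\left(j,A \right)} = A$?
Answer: $0$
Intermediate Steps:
$t{\left(r,g \right)} = -3 + r^{2}$
$d{\left(f \right)} = 2 f \left(-5 + f\right)$
$L = 0$ ($L = 5 \cdot 0 \cdot 2 = 0 \cdot 2 = 0$)
$d{\left(t{\left(2,9 \right)} \right)} L = 2 \left(-3 + 2^{2}\right) \left(-5 - \left(3 - 2^{2}\right)\right) 0 = 2 \left(-3 + 4\right) \left(-5 + \left(-3 + 4\right)\right) 0 = 2 \cdot 1 \left(-5 + 1\right) 0 = 2 \cdot 1 \left(-4\right) 0 = \left(-8\right) 0 = 0$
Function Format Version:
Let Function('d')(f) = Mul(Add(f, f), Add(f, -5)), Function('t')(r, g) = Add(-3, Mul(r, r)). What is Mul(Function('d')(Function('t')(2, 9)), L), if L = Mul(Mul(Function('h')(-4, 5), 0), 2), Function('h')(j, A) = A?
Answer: 0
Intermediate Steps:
Function('t')(r, g) = Add(-3, Pow(r, 2))
Function('d')(f) = Mul(2, f, Add(-5, f)) (Function('d')(f) = Mul(Mul(2, f), Add(-5, f)) = Mul(2, f, Add(-5, f)))
L = 0 (L = Mul(Mul(5, 0), 2) = Mul(0, 2) = 0)
Mul(Function('d')(Function('t')(2, 9)), L) = Mul(Mul(2, Add(-3, Pow(2, 2)), Add(-5, Add(-3, Pow(2, 2)))), 0) = Mul(Mul(2, Add(-3, 4), Add(-5, Add(-3, 4))), 0) = Mul(Mul(2, 1, Add(-5, 1)), 0) = Mul(Mul(2, 1, -4), 0) = Mul(-8, 0) = 0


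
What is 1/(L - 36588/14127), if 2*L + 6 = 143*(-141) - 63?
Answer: -4709/47648440 ≈ -9.8828e-5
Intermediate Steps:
L = -10116 (L = -3 + (143*(-141) - 63)/2 = -3 + (-20163 - 63)/2 = -3 + (1/2)*(-20226) = -3 - 10113 = -10116)
1/(L - 36588/14127) = 1/(-10116 - 36588/14127) = 1/(-10116 - 36588*1/14127) = 1/(-10116 - 12196/4709) = 1/(-47648440/4709) = -4709/47648440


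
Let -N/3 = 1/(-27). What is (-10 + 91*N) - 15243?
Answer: -137186/9 ≈ -15243.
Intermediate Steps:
N = ⅑ (N = -3/(-27) = -3*(-1/27) = ⅑ ≈ 0.11111)
(-10 + 91*N) - 15243 = (-10 + 91*(⅑)) - 15243 = (-10 + 91/9) - 15243 = ⅑ - 15243 = -137186/9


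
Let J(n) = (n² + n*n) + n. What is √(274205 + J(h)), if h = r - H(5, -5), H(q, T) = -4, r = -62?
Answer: 5*√11235 ≈ 529.98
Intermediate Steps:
h = -58 (h = -62 - 1*(-4) = -62 + 4 = -58)
J(n) = n + 2*n² (J(n) = (n² + n²) + n = 2*n² + n = n + 2*n²)
√(274205 + J(h)) = √(274205 - 58*(1 + 2*(-58))) = √(274205 - 58*(1 - 116)) = √(274205 - 58*(-115)) = √(274205 + 6670) = √280875 = 5*√11235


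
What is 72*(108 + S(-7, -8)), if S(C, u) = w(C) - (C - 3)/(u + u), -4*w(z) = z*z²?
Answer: 13905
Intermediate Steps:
w(z) = -z³/4 (w(z) = -z*z²/4 = -z³/4)
S(C, u) = -C³/4 - (-3 + C)/(2*u) (S(C, u) = -C³/4 - (C - 3)/(u + u) = -C³/4 - (-3 + C)/(2*u))
72*(108 + S(-7, -8)) = 72*(108 + (¼)*(6 - 2*(-7) - 1*(-8)*(-7)³)/(-8)) = 72*(108 + (¼)*(-⅛)*(6 + 14 - 1*(-8)*(-343))) = 72*(108 + (¼)*(-⅛)*(6 + 14 - 2744)) = 72*(108 + (¼)*(-⅛)*(-2724)) = 72*(108 + 681/8) = 72*(1545/8) = 13905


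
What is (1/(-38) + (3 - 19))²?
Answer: 370881/1444 ≈ 256.84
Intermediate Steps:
(1/(-38) + (3 - 19))² = (-1/38 - 16)² = (-609/38)² = 370881/1444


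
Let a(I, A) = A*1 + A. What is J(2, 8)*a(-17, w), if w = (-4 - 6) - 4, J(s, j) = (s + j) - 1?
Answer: -252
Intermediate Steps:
J(s, j) = -1 + j + s (J(s, j) = (j + s) - 1 = -1 + j + s)
w = -14 (w = -10 - 4 = -14)
a(I, A) = 2*A (a(I, A) = A + A = 2*A)
J(2, 8)*a(-17, w) = (-1 + 8 + 2)*(2*(-14)) = 9*(-28) = -252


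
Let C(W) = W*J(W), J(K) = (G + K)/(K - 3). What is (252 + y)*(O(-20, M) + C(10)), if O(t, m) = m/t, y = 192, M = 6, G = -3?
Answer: 21534/5 ≈ 4306.8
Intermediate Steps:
J(K) = 1 (J(K) = (-3 + K)/(K - 3) = (-3 + K)/(-3 + K) = 1)
C(W) = W (C(W) = W*1 = W)
(252 + y)*(O(-20, M) + C(10)) = (252 + 192)*(6/(-20) + 10) = 444*(6*(-1/20) + 10) = 444*(-3/10 + 10) = 444*(97/10) = 21534/5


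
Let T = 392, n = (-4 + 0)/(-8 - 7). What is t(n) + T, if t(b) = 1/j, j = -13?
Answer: 5095/13 ≈ 391.92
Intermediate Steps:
n = 4/15 (n = -4/(-15) = -4*(-1/15) = 4/15 ≈ 0.26667)
t(b) = -1/13 (t(b) = 1/(-13) = -1/13)
t(n) + T = -1/13 + 392 = 5095/13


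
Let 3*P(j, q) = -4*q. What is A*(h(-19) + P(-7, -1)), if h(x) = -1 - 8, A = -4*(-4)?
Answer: -368/3 ≈ -122.67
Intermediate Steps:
P(j, q) = -4*q/3 (P(j, q) = (-4*q)/3 = -4*q/3)
A = 16
h(x) = -9
A*(h(-19) + P(-7, -1)) = 16*(-9 - 4/3*(-1)) = 16*(-9 + 4/3) = 16*(-23/3) = -368/3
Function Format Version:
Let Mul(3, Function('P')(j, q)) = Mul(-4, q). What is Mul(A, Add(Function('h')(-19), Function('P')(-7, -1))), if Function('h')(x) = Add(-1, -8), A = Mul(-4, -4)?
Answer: Rational(-368, 3) ≈ -122.67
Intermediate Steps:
Function('P')(j, q) = Mul(Rational(-4, 3), q) (Function('P')(j, q) = Mul(Rational(1, 3), Mul(-4, q)) = Mul(Rational(-4, 3), q))
A = 16
Function('h')(x) = -9
Mul(A, Add(Function('h')(-19), Function('P')(-7, -1))) = Mul(16, Add(-9, Mul(Rational(-4, 3), -1))) = Mul(16, Add(-9, Rational(4, 3))) = Mul(16, Rational(-23, 3)) = Rational(-368, 3)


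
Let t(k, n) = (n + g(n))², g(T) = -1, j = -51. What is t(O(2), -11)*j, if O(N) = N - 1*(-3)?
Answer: -7344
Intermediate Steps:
O(N) = 3 + N (O(N) = N + 3 = 3 + N)
t(k, n) = (-1 + n)² (t(k, n) = (n - 1)² = (-1 + n)²)
t(O(2), -11)*j = (-1 - 11)²*(-51) = (-12)²*(-51) = 144*(-51) = -7344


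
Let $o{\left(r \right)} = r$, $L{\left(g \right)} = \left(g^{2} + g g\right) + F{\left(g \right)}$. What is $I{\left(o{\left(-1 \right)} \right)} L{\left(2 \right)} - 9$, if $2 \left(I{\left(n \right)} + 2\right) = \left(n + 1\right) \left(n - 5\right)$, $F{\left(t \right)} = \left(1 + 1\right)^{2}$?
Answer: $-33$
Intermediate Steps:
$F{\left(t \right)} = 4$ ($F{\left(t \right)} = 2^{2} = 4$)
$L{\left(g \right)} = 4 + 2 g^{2}$ ($L{\left(g \right)} = \left(g^{2} + g g\right) + 4 = \left(g^{2} + g^{2}\right) + 4 = 2 g^{2} + 4 = 4 + 2 g^{2}$)
$I{\left(n \right)} = -2 + \frac{\left(1 + n\right) \left(-5 + n\right)}{2}$ ($I{\left(n \right)} = -2 + \frac{\left(n + 1\right) \left(n - 5\right)}{2} = -2 + \frac{\left(1 + n\right) \left(-5 + n\right)}{2}$)
$I{\left(o{\left(-1 \right)} \right)} L{\left(2 \right)} - 9 = \left(- \frac{9}{2} + \frac{\left(-1\right)^{2}}{2} - -2\right) \left(4 + 2 \cdot 2^{2}\right) - 9 = \left(- \frac{9}{2} + \frac{1}{2} \cdot 1 + 2\right) \left(4 + 2 \cdot 4\right) - 9 = \left(- \frac{9}{2} + \frac{1}{2} + 2\right) \left(4 + 8\right) - 9 = \left(-2\right) 12 - 9 = -24 - 9 = -33$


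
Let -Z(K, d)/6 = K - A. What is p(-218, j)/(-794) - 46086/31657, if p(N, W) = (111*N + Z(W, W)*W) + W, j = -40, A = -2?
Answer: 509710961/12567829 ≈ 40.557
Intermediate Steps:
Z(K, d) = -12 - 6*K (Z(K, d) = -6*(K - 1*(-2)) = -6*(K + 2) = -6*(2 + K) = -12 - 6*K)
p(N, W) = W + 111*N + W*(-12 - 6*W) (p(N, W) = (111*N + (-12 - 6*W)*W) + W = (111*N + W*(-12 - 6*W)) + W = W + 111*N + W*(-12 - 6*W))
p(-218, j)/(-794) - 46086/31657 = (-40 + 111*(-218) - 6*(-40)*(2 - 40))/(-794) - 46086/31657 = (-40 - 24198 - 6*(-40)*(-38))*(-1/794) - 46086*1/31657 = (-40 - 24198 - 9120)*(-1/794) - 46086/31657 = -33358*(-1/794) - 46086/31657 = 16679/397 - 46086/31657 = 509710961/12567829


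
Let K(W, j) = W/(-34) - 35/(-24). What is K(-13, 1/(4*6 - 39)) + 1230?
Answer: 502591/408 ≈ 1231.8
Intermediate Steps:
K(W, j) = 35/24 - W/34 (K(W, j) = W*(-1/34) - 35*(-1/24) = -W/34 + 35/24 = 35/24 - W/34)
K(-13, 1/(4*6 - 39)) + 1230 = (35/24 - 1/34*(-13)) + 1230 = (35/24 + 13/34) + 1230 = 751/408 + 1230 = 502591/408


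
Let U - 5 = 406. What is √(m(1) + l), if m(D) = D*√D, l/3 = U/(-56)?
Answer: I*√16478/28 ≈ 4.5845*I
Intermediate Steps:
U = 411 (U = 5 + 406 = 411)
l = -1233/56 (l = 3*(411/(-56)) = 3*(411*(-1/56)) = 3*(-411/56) = -1233/56 ≈ -22.018)
m(D) = D^(3/2)
√(m(1) + l) = √(1^(3/2) - 1233/56) = √(1 - 1233/56) = √(-1177/56) = I*√16478/28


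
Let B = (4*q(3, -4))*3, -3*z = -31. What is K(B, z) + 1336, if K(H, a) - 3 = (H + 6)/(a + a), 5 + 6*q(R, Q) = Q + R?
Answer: 41500/31 ≈ 1338.7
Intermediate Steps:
z = 31/3 (z = -⅓*(-31) = 31/3 ≈ 10.333)
q(R, Q) = -⅚ + Q/6 + R/6 (q(R, Q) = -⅚ + (Q + R)/6 = -⅚ + (Q/6 + R/6) = -⅚ + Q/6 + R/6)
B = -12 (B = (4*(-⅚ + (⅙)*(-4) + (⅙)*3))*3 = (4*(-⅚ - ⅔ + ½))*3 = (4*(-1))*3 = -4*3 = -12)
K(H, a) = 3 + (6 + H)/(2*a) (K(H, a) = 3 + (H + 6)/(a + a) = 3 + (6 + H)/((2*a)) = 3 + (6 + H)*(1/(2*a)) = 3 + (6 + H)/(2*a))
K(B, z) + 1336 = (6 - 12 + 6*(31/3))/(2*(31/3)) + 1336 = (½)*(3/31)*(6 - 12 + 62) + 1336 = (½)*(3/31)*56 + 1336 = 84/31 + 1336 = 41500/31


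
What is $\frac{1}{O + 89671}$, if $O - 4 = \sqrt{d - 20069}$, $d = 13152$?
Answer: $\frac{89675}{8041612542} - \frac{i \sqrt{6917}}{8041612542} \approx 1.1151 \cdot 10^{-5} - 1.0342 \cdot 10^{-8} i$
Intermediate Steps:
$O = 4 + i \sqrt{6917}$ ($O = 4 + \sqrt{13152 - 20069} = 4 + \sqrt{-6917} = 4 + i \sqrt{6917} \approx 4.0 + 83.168 i$)
$\frac{1}{O + 89671} = \frac{1}{\left(4 + i \sqrt{6917}\right) + 89671} = \frac{1}{89675 + i \sqrt{6917}}$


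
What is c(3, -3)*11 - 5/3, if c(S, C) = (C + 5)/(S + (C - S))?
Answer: -9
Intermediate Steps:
c(S, C) = (5 + C)/C
c(3, -3)*11 - 5/3 = ((5 - 3)/(-3))*11 - 5/3 = -⅓*2*11 - 5*⅓ = -⅔*11 - 5/3 = -22/3 - 5/3 = -9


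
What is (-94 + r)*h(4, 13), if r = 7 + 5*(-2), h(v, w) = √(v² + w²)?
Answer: -97*√185 ≈ -1319.3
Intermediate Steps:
r = -3 (r = 7 - 10 = -3)
(-94 + r)*h(4, 13) = (-94 - 3)*√(4² + 13²) = -97*√(16 + 169) = -97*√185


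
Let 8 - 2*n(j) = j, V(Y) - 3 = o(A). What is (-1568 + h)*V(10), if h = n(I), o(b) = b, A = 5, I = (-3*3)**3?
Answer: -9596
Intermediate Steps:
I = -729 (I = (-9)**3 = -729)
V(Y) = 8 (V(Y) = 3 + 5 = 8)
n(j) = 4 - j/2
h = 737/2 (h = 4 - 1/2*(-729) = 4 + 729/2 = 737/2 ≈ 368.50)
(-1568 + h)*V(10) = (-1568 + 737/2)*8 = -2399/2*8 = -9596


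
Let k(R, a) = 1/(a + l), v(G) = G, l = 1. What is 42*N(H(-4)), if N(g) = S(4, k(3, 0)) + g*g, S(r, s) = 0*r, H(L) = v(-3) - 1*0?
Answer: 378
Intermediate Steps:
k(R, a) = 1/(1 + a) (k(R, a) = 1/(a + 1) = 1/(1 + a))
H(L) = -3 (H(L) = -3 - 1*0 = -3 + 0 = -3)
S(r, s) = 0
N(g) = g**2 (N(g) = 0 + g*g = 0 + g**2 = g**2)
42*N(H(-4)) = 42*(-3)**2 = 42*9 = 378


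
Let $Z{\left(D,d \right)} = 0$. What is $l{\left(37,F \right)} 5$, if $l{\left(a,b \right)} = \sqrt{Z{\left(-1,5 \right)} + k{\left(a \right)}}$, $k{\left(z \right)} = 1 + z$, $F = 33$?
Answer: $5 \sqrt{38} \approx 30.822$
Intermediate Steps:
$l{\left(a,b \right)} = \sqrt{1 + a}$ ($l{\left(a,b \right)} = \sqrt{0 + \left(1 + a\right)} = \sqrt{1 + a}$)
$l{\left(37,F \right)} 5 = \sqrt{1 + 37} \cdot 5 = \sqrt{38} \cdot 5 = 5 \sqrt{38}$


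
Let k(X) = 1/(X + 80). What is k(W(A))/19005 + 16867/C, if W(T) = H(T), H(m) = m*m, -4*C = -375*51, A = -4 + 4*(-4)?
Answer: 303935853/86156000 ≈ 3.5277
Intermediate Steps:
A = -20 (A = -4 - 16 = -20)
C = 19125/4 (C = -(-375)*51/4 = -1/4*(-19125) = 19125/4 ≈ 4781.3)
H(m) = m**2
W(T) = T**2
k(X) = 1/(80 + X)
k(W(A))/19005 + 16867/C = 1/((80 + (-20)**2)*19005) + 16867/(19125/4) = (1/19005)/(80 + 400) + 16867*(4/19125) = (1/19005)/480 + 67468/19125 = (1/480)*(1/19005) + 67468/19125 = 1/9122400 + 67468/19125 = 303935853/86156000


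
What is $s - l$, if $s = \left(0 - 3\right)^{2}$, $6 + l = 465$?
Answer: $-450$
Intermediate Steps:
$l = 459$ ($l = -6 + 465 = 459$)
$s = 9$ ($s = \left(-3\right)^{2} = 9$)
$s - l = 9 - 459 = -450$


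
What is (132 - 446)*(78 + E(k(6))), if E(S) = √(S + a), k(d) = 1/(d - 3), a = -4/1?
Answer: -24492 - 314*I*√33/3 ≈ -24492.0 - 601.26*I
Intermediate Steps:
a = -4 (a = -4*1 = -4)
k(d) = 1/(-3 + d)
E(S) = √(-4 + S) (E(S) = √(S - 4) = √(-4 + S))
(132 - 446)*(78 + E(k(6))) = (132 - 446)*(78 + √(-4 + 1/(-3 + 6))) = -314*(78 + √(-4 + 1/3)) = -314*(78 + √(-4 + ⅓)) = -314*(78 + √(-11/3)) = -314*(78 + I*√33/3) = -24492 - 314*I*√33/3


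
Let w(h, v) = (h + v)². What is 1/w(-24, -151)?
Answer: 1/30625 ≈ 3.2653e-5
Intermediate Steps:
1/w(-24, -151) = 1/((-24 - 151)²) = 1/((-175)²) = 1/30625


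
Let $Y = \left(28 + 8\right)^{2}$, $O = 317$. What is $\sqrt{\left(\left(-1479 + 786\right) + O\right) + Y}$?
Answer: $2 \sqrt{230} \approx 30.332$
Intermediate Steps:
$Y = 1296$ ($Y = 36^{2} = 1296$)
$\sqrt{\left(\left(-1479 + 786\right) + O\right) + Y} = \sqrt{\left(\left(-1479 + 786\right) + 317\right) + 1296} = \sqrt{\left(-693 + 317\right) + 1296} = \sqrt{-376 + 1296} = \sqrt{920} = 2 \sqrt{230}$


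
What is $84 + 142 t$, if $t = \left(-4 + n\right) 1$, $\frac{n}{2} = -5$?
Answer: $-1904$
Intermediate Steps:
$n = -10$ ($n = 2 \left(-5\right) = -10$)
$t = -14$ ($t = \left(-4 - 10\right) 1 = \left(-14\right) 1 = -14$)
$84 + 142 t = 84 + 142 \left(-14\right) = 84 - 1988 = -1904$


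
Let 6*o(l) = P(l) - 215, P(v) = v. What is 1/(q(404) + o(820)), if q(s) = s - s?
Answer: 6/605 ≈ 0.0099173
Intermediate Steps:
q(s) = 0
o(l) = -215/6 + l/6 (o(l) = (l - 215)/6 = (-215 + l)/6 = -215/6 + l/6)
1/(q(404) + o(820)) = 1/(0 + (-215/6 + (⅙)*820)) = 1/(0 + (-215/6 + 410/3)) = 1/(0 + 605/6) = 1/(605/6) = 6/605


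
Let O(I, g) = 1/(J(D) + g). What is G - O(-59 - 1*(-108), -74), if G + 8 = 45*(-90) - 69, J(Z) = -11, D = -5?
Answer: -350794/85 ≈ -4127.0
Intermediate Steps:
G = -4127 (G = -8 + (45*(-90) - 69) = -8 + (-4050 - 69) = -8 - 4119 = -4127)
O(I, g) = 1/(-11 + g)
G - O(-59 - 1*(-108), -74) = -4127 - 1/(-11 - 74) = -4127 - 1/(-85) = -4127 - 1*(-1/85) = -4127 + 1/85 = -350794/85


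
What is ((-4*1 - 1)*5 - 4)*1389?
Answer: -40281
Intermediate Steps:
((-4*1 - 1)*5 - 4)*1389 = ((-4 - 1)*5 - 4)*1389 = (-5*5 - 4)*1389 = (-25 - 4)*1389 = -29*1389 = -40281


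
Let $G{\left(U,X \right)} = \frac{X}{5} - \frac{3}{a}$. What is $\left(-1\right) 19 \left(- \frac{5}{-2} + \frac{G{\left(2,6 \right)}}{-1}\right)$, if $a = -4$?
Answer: $- \frac{209}{20} \approx -10.45$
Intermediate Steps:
$G{\left(U,X \right)} = \frac{3}{4} + \frac{X}{5}$ ($G{\left(U,X \right)} = \frac{X}{5} - \frac{3}{-4} = X \frac{1}{5} - - \frac{3}{4} = \frac{X}{5} + \frac{3}{4} = \frac{3}{4} + \frac{X}{5}$)
$\left(-1\right) 19 \left(- \frac{5}{-2} + \frac{G{\left(2,6 \right)}}{-1}\right) = \left(-1\right) 19 \left(- \frac{5}{-2} + \frac{\frac{3}{4} + \frac{1}{5} \cdot 6}{-1}\right) = - 19 \left(\left(-5\right) \left(- \frac{1}{2}\right) + \left(\frac{3}{4} + \frac{6}{5}\right) \left(-1\right)\right) = - 19 \left(\frac{5}{2} + \frac{39}{20} \left(-1\right)\right) = - 19 \left(\frac{5}{2} - \frac{39}{20}\right) = \left(-19\right) \frac{11}{20} = - \frac{209}{20}$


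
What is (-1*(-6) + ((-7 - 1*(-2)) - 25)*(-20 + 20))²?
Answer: 36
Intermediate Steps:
(-1*(-6) + ((-7 - 1*(-2)) - 25)*(-20 + 20))² = (6 + ((-7 + 2) - 25)*0)² = (6 + (-5 - 25)*0)² = (6 - 30*0)² = (6 + 0)² = 6² = 36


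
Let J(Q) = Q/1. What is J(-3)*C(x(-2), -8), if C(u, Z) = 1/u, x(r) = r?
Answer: 3/2 ≈ 1.5000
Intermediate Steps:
J(Q) = Q (J(Q) = Q*1 = Q)
J(-3)*C(x(-2), -8) = -3/(-2) = -3*(-½) = 3/2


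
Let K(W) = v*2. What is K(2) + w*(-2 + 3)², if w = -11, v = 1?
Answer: -9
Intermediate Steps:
K(W) = 2 (K(W) = 1*2 = 2)
K(2) + w*(-2 + 3)² = 2 - 11*(-2 + 3)² = 2 - 11*1² = 2 - 11*1 = 2 - 11 = -9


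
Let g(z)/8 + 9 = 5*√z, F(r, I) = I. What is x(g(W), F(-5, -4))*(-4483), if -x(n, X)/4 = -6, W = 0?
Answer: -107592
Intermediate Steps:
g(z) = -72 + 40*√z (g(z) = -72 + 8*(5*√z) = -72 + 40*√z)
x(n, X) = 24 (x(n, X) = -4*(-6) = 24)
x(g(W), F(-5, -4))*(-4483) = 24*(-4483) = -107592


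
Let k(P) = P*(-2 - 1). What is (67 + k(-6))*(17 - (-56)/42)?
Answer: 4675/3 ≈ 1558.3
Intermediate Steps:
k(P) = -3*P (k(P) = P*(-3) = -3*P)
(67 + k(-6))*(17 - (-56)/42) = (67 - 3*(-6))*(17 - (-56)/42) = (67 + 18)*(17 - (-56)/42) = 85*(17 - 1*(-4/3)) = 85*(17 + 4/3) = 85*(55/3) = 4675/3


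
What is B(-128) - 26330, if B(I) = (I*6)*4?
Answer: -29402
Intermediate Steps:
B(I) = 24*I (B(I) = (6*I)*4 = 24*I)
B(-128) - 26330 = 24*(-128) - 26330 = -3072 - 26330 = -29402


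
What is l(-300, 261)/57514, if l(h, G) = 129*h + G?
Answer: -38439/57514 ≈ -0.66834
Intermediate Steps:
l(h, G) = G + 129*h
l(-300, 261)/57514 = (261 + 129*(-300))/57514 = (261 - 38700)*(1/57514) = -38439*1/57514 = -38439/57514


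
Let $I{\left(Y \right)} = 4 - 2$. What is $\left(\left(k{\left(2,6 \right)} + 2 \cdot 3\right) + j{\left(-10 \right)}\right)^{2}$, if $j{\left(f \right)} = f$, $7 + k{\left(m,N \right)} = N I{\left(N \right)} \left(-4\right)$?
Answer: $3481$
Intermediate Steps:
$I{\left(Y \right)} = 2$
$k{\left(m,N \right)} = -7 - 8 N$ ($k{\left(m,N \right)} = -7 + N 2 \left(-4\right) = -7 + 2 N \left(-4\right) = -7 - 8 N$)
$\left(\left(k{\left(2,6 \right)} + 2 \cdot 3\right) + j{\left(-10 \right)}\right)^{2} = \left(\left(\left(-7 - 48\right) + 2 \cdot 3\right) - 10\right)^{2} = \left(\left(\left(-7 - 48\right) + 6\right) - 10\right)^{2} = \left(\left(-55 + 6\right) - 10\right)^{2} = \left(-49 - 10\right)^{2} = \left(-59\right)^{2} = 3481$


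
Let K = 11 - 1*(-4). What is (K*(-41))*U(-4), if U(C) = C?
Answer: 2460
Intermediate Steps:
K = 15 (K = 11 + 4 = 15)
(K*(-41))*U(-4) = (15*(-41))*(-4) = -615*(-4) = 2460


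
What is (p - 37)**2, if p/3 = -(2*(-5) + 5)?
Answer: 484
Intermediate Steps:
p = 15 (p = 3*(-(2*(-5) + 5)) = 3*(-(-10 + 5)) = 3*(-1*(-5)) = 3*5 = 15)
(p - 37)**2 = (15 - 37)**2 = (-22)**2 = 484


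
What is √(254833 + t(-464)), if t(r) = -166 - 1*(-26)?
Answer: √254693 ≈ 504.67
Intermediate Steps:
t(r) = -140 (t(r) = -166 + 26 = -140)
√(254833 + t(-464)) = √(254833 - 140) = √254693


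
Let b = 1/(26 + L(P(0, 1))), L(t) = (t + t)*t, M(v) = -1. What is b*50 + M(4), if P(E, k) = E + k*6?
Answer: -24/49 ≈ -0.48980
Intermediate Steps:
P(E, k) = E + 6*k
L(t) = 2*t² (L(t) = (2*t)*t = 2*t²)
b = 1/98 (b = 1/(26 + 2*(0 + 6*1)²) = 1/(26 + 2*(0 + 6)²) = 1/(26 + 2*6²) = 1/(26 + 2*36) = 1/(26 + 72) = 1/98 ≈ 0.010204)
b*50 + M(4) = (1/98)*50 - 1 = 25/49 - 1 = -24/49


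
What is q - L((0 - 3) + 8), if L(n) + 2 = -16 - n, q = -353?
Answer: -330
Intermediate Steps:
L(n) = -18 - n (L(n) = -2 + (-16 - n) = -18 - n)
q - L((0 - 3) + 8) = -353 - (-18 - ((0 - 3) + 8)) = -353 - (-18 - (-3 + 8)) = -353 - (-18 - 1*5) = -353 - (-18 - 5) = -353 - 1*(-23) = -353 + 23 = -330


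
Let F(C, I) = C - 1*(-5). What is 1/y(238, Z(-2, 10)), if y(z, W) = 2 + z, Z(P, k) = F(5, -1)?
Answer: 1/240 ≈ 0.0041667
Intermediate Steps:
F(C, I) = 5 + C (F(C, I) = C + 5 = 5 + C)
Z(P, k) = 10 (Z(P, k) = 5 + 5 = 10)
1/y(238, Z(-2, 10)) = 1/(2 + 238) = 1/240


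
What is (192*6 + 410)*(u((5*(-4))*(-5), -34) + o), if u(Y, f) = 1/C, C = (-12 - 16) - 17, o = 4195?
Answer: 294864988/45 ≈ 6.5526e+6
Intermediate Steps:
C = -45 (C = -28 - 17 = -45)
u(Y, f) = -1/45 (u(Y, f) = 1/(-45) = -1/45)
(192*6 + 410)*(u((5*(-4))*(-5), -34) + o) = (192*6 + 410)*(-1/45 + 4195) = (1152 + 410)*(188774/45) = 1562*(188774/45) = 294864988/45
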